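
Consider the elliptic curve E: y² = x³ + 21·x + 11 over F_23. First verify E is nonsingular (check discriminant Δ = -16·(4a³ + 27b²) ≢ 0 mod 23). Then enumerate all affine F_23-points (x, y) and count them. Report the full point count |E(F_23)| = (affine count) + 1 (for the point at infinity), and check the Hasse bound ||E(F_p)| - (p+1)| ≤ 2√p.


Affine points = {(3, 3), (3, 20), (6, 10), (6, 13), (7, 8), (7, 15), (8, 1), (8, 22), (9, 3), (9, 20), (10, 5), (10, 18), (11, 3), (11, 20), (12, 6), (12, 17), (14, 6), (14, 17), (16, 2), (16, 21), (19, 1), (19, 22), (20, 6), (20, 17), (22, 9), (22, 14)}; affine count = 26; |E(F_23)| = 27.

Discriminant check: Δ ∝ 4a³ + 27b² = 4·21³ + 27·11² = 4·9261 + 27·121 ≡ 15 (mod 23). Nonzero ⇒ E is nonsingular.
For each x ∈ F_23, compute rhs = x³ + 21·x + 11 mod 23, then count y ∈ F_23 with y² ≡ rhs.
  x = 0: rhs = 11, matching y values: none (0 points).
  x = 1: rhs = 10, matching y values: none (0 points).
  x = 2: rhs = 15, matching y values: none (0 points).
  x = 3: rhs = 9, matching y values: 3, 20 (2 points).
  x = 4: rhs = 21, matching y values: none (0 points).
  x = 5: rhs = 11, matching y values: none (0 points).
  x = 6: rhs = 8, matching y values: 10, 13 (2 points).
  x = 7: rhs = 18, matching y values: 8, 15 (2 points).
  x = 8: rhs = 1, matching y values: 1, 22 (2 points).
  x = 9: rhs = 9, matching y values: 3, 20 (2 points).
  x = 10: rhs = 2, matching y values: 5, 18 (2 points).
  x = 11: rhs = 9, matching y values: 3, 20 (2 points).
  x = 12: rhs = 13, matching y values: 6, 17 (2 points).
  x = 13: rhs = 20, matching y values: none (0 points).
  x = 14: rhs = 13, matching y values: 6, 17 (2 points).
  x = 15: rhs = 21, matching y values: none (0 points).
  x = 16: rhs = 4, matching y values: 2, 21 (2 points).
  x = 17: rhs = 14, matching y values: none (0 points).
  x = 18: rhs = 11, matching y values: none (0 points).
  x = 19: rhs = 1, matching y values: 1, 22 (2 points).
  x = 20: rhs = 13, matching y values: 6, 17 (2 points).
  x = 21: rhs = 7, matching y values: none (0 points).
  x = 22: rhs = 12, matching y values: 9, 14 (2 points).
Total affine count: 26.
Full point count |E(F_23)| = 26 + 1 = 27.
Hasse bound: |27 − (23+1)| = |3| = 3 ≤ 2√23 ≈ 9.5917 ✓.


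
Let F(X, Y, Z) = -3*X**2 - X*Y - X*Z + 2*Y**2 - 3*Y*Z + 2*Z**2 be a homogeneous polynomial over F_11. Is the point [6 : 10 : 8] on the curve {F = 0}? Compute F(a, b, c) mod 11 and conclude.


F(6,10,8) ≡ 4 (mod 11); P is NOT on the curve.

Evaluate F(6, 10, 8) term-by-term (mod 11).
  -3*X**2 ↦ -3·36·1·1 = -108
  -X*Y ↦ -1·6·10·1 = -60
  -X*Z ↦ -1·6·1·8 = -48
  2*Y**2 ↦ 2·1·100·1 = 200
  -3*Y*Z ↦ -3·1·10·8 = -240
  2*Z**2 ↦ 2·1·1·64 = 128
Sum: F(6, 10, 8) = (-108) + (-60) + (-48) + (200) + (-240) + (128) = -128.
Reducing mod 11: -128 ≡ 4 (mod 11).
Since F(a, b, c) ≡ 4 ≠ 0 (mod 11), P does NOT lie on the curve.


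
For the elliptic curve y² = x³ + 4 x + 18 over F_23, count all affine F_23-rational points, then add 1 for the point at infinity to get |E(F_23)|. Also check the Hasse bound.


Affine points = {(0, 8), (0, 15), (1, 0), (4, 11), (4, 12), (5, 5), (5, 18), (9, 1), (9, 22), (10, 0), (11, 6), (11, 17), (12, 0), (13, 6), (13, 17), (14, 9), (14, 14), (15, 7), (15, 16), (17, 10), (17, 13), (20, 5), (20, 18), (21, 5), (21, 18), (22, 6), (22, 17)}; affine count = 27; |E(F_23)| = 28.

Discriminant check: Δ ∝ 4a³ + 27b² = 4·4³ + 27·18² = 4·64 + 27·324 ≡ 11 (mod 23). Nonzero ⇒ E is nonsingular.
For each x ∈ F_23, compute rhs = x³ + 4·x + 18 mod 23, then count y ∈ F_23 with y² ≡ rhs.
  x = 0: rhs = 18, matching y values: 8, 15 (2 points).
  x = 1: rhs = 0, matching y values: 0 (1 points).
  x = 2: rhs = 11, matching y values: none (0 points).
  x = 3: rhs = 11, matching y values: none (0 points).
  x = 4: rhs = 6, matching y values: 11, 12 (2 points).
  x = 5: rhs = 2, matching y values: 5, 18 (2 points).
  x = 6: rhs = 5, matching y values: none (0 points).
  x = 7: rhs = 21, matching y values: none (0 points).
  x = 8: rhs = 10, matching y values: none (0 points).
  x = 9: rhs = 1, matching y values: 1, 22 (2 points).
  x = 10: rhs = 0, matching y values: 0 (1 points).
  x = 11: rhs = 13, matching y values: 6, 17 (2 points).
  x = 12: rhs = 0, matching y values: 0 (1 points).
  x = 13: rhs = 13, matching y values: 6, 17 (2 points).
  x = 14: rhs = 12, matching y values: 9, 14 (2 points).
  x = 15: rhs = 3, matching y values: 7, 16 (2 points).
  x = 16: rhs = 15, matching y values: none (0 points).
  x = 17: rhs = 8, matching y values: 10, 13 (2 points).
  x = 18: rhs = 11, matching y values: none (0 points).
  x = 19: rhs = 7, matching y values: none (0 points).
  x = 20: rhs = 2, matching y values: 5, 18 (2 points).
  x = 21: rhs = 2, matching y values: 5, 18 (2 points).
  x = 22: rhs = 13, matching y values: 6, 17 (2 points).
Total affine count: 27.
Full point count |E(F_23)| = 27 + 1 = 28.
Hasse bound: |28 − (23+1)| = |4| = 4 ≤ 2√23 ≈ 9.5917 ✓.


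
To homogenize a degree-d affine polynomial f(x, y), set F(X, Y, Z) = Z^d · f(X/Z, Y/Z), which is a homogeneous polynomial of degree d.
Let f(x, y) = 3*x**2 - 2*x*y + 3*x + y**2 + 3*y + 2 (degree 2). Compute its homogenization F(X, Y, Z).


F(X, Y, Z) = 3*X**2 - 2*X*Y + 3*X*Z + Y**2 + 3*Y*Z + 2*Z**2

deg(f) = 2.
Substitute x = X/Z, y = Y/Z into f, then multiply by Z^2.
  monomial 3·x^2·y^0 ↦ 3·X^2·Y^0·Z^0.
  monomial -2·x^1·y^1 ↦ -2·X^1·Y^1·Z^0.
  monomial 3·x^1·y^0 ↦ 3·X^1·Y^0·Z^1.
  monomial 1·x^0·y^2 ↦ 1·X^0·Y^2·Z^0.
  monomial 3·x^0·y^1 ↦ 3·X^0·Y^1·Z^1.
  monomial 2·x^0·y^0 ↦ 2·X^0·Y^0·Z^2.
Collecting: F(X, Y, Z) = 3*X**2 - 2*X*Y + 3*X*Z + Y**2 + 3*Y*Z + 2*Z**2.


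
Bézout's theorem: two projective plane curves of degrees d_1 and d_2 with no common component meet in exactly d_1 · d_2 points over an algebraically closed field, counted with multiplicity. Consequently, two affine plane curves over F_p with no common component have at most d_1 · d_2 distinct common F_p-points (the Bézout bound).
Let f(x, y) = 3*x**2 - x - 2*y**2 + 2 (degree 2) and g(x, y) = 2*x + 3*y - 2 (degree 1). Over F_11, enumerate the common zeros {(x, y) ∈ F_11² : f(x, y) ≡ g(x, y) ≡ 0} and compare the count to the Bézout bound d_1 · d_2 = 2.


Common zeros: {(7, 7), (10, 5)}; count = 2; Bézout bound = 2.

deg(f) = 2, deg(g) = 1, so Bézout bound = 2.
Scan x ∈ F_11. For each x, list the y ∈ F_11 with f(x, y) ≡ 0 and those with g(x, y) ≡ 0 (mod 11); the common zeros in that column are the intersection.
  x = 0: f ≡ 0 at y ∈ {1, 10}; g ≡ 0 at y ∈ {8}; common: ∅.
  x = 1: f ≡ 0 at y ∈ ∅; g ≡ 0 at y ∈ {0}; common: ∅.
  x = 2: f ≡ 0 at y ∈ ∅; g ≡ 0 at y ∈ {3}; common: ∅.
  x = 3: f ≡ 0 at y ∈ ∅; g ≡ 0 at y ∈ {6}; common: ∅.
  x = 4: f ≡ 0 at y ∈ {1, 10}; g ≡ 0 at y ∈ {9}; common: ∅.
  x = 5: f ≡ 0 at y ∈ {5, 6}; g ≡ 0 at y ∈ {1}; common: ∅.
  x = 6: f ≡ 0 at y ∈ ∅; g ≡ 0 at y ∈ {4}; common: ∅.
  x = 7: f ≡ 0 at y ∈ {4, 7}; g ≡ 0 at y ∈ {7}; common: {7}.
  x = 8: f ≡ 0 at y ∈ {4, 7}; g ≡ 0 at y ∈ {10}; common: ∅.
  x = 9: f ≡ 0 at y ∈ ∅; g ≡ 0 at y ∈ {2}; common: ∅.
  x = 10: f ≡ 0 at y ∈ {5, 6}; g ≡ 0 at y ∈ {5}; common: {5}.
Collecting: common zeros = {(7, 7), (10, 5)}, so the count is 2.
Comparison with the Bézout bound: 2 ≤ 2 = deg(f)·deg(g), as expected for curves with no common component (the bound is attained).


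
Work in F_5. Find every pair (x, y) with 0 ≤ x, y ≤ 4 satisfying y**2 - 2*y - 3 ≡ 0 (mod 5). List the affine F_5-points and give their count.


Affine F_5-points: {(0, 3), (0, 4), (1, 3), (1, 4), (2, 3), (2, 4), (3, 3), (3, 4), (4, 3), (4, 4)}; count = 10.

For each of the 25 pairs (x, y) ∈ F_5², evaluate f(x, y) mod 5. Record the zeros.
  x = 0: [0↦2, 1↦1, 2↦2, 3↦0, 4↦0]  zeros at y ∈ {3, 4}
  x = 1: [0↦2, 1↦1, 2↦2, 3↦0, 4↦0]  zeros at y ∈ {3, 4}
  x = 2: [0↦2, 1↦1, 2↦2, 3↦0, 4↦0]  zeros at y ∈ {3, 4}
  x = 3: [0↦2, 1↦1, 2↦2, 3↦0, 4↦0]  zeros at y ∈ {3, 4}
  x = 4: [0↦2, 1↦1, 2↦2, 3↦0, 4↦0]  zeros at y ∈ {3, 4}
Collecting zeros: affine points = {(0, 3), (0, 4), (1, 3), (1, 4), (2, 3), (2, 4), (3, 3), (3, 4), (4, 3), (4, 4)}.
Total count |C(F_5)_aff| = 10.


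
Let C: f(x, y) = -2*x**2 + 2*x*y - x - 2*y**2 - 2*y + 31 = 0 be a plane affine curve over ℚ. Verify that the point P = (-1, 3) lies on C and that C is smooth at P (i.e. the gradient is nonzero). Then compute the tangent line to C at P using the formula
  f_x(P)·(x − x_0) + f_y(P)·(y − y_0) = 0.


Tangent line at P: 9*x - 16*y + 57 = 0.

Step 1: f(-1, 3) = 0, so P lies on C.
Step 2: partial derivatives
  f_x(x, y) = -4*x + 2*y - 1, f_y(x, y) = 2*x - 4*y - 2.
  f_x(P) = 9, f_y(P) = -16 (gradient nonzero, so P is smooth).
Step 3: tangent line at P: 9·(x − -1) + -16·(y − 3) = 0.
Expanding: 9*x - 16*y + 57 = 0.


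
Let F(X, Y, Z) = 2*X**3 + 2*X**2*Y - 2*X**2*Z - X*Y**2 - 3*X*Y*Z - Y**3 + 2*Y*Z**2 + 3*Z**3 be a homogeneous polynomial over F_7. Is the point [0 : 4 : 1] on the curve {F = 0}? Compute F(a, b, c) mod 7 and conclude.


F(0,4,1) ≡ 3 (mod 7); P is NOT on the curve.

Evaluate F(0, 4, 1) term-by-term (mod 7).
  2*X**3 ↦ 2·0·1·1 = 0
  2*X**2*Y ↦ 2·0·4·1 = 0
  -2*X**2*Z ↦ -2·0·1·1 = 0
  -X*Y**2 ↦ -1·0·16·1 = 0
  -3*X*Y*Z ↦ -3·0·4·1 = 0
  -Y**3 ↦ -1·1·64·1 = -64
  2*Y*Z**2 ↦ 2·1·4·1 = 8
  3*Z**3 ↦ 3·1·1·1 = 3
Sum: F(0, 4, 1) = (0) + (0) + (0) + (0) + (0) + (-64) + (8) + (3) = -53.
Reducing mod 7: -53 ≡ 3 (mod 7).
Since F(a, b, c) ≡ 3 ≠ 0 (mod 7), P does NOT lie on the curve.


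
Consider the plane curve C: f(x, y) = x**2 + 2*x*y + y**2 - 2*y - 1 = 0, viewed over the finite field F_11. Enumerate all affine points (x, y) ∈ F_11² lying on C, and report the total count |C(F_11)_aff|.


Affine F_11-points: {(1, 0), (2, 2), (2, 7), (4, 1), (4, 4), (5, 1), (5, 2), (6, 5), (6, 7), (10, 0), (10, 4)}; count = 11.

For each of the 121 pairs (x, y) ∈ F_11², evaluate f(x, y) mod 11. Record the zeros.
  x = 0: [0↦10, 1↦9, 2↦10, 3↦2, 4↦7, 5↦3, 6↦1, 7↦1, 8↦3, 9↦7, 10↦2]  zeros at y ∈ ∅
  x = 1: [0↦0, 1↦1, 2↦4, 3↦9, 4↦5, 5↦3, 6↦3, 7↦5, 8↦9, 9↦4, 10↦1]  zeros at y ∈ {0}
  x = 2: [0↦3, 1↦6, 2↦0, 3↦7, 4↦5, 5↦5, 6↦7, 7↦0, 8↦6, 9↦3, 10↦2]  zeros at y ∈ {2, 7}
  x = 3: [0↦8, 1↦2, 2↦9, 3↦7, 4↦7, 5↦9, 6↦2, 7↦8, 8↦5, 9↦4, 10↦5]  zeros at y ∈ ∅
  x = 4: [0↦4, 1↦0, 2↦9, 3↦9, 4↦0, 5↦4, 6↦10, 7↦7, 8↦6, 9↦7, 10↦10]  zeros at y ∈ {1, 4}
  x = 5: [0↦2, 1↦0, 2↦0, 3↦2, 4↦6, 5↦1, 6↦9, 7↦8, 8↦9, 9↦1, 10↦6]  zeros at y ∈ {1, 2}
  x = 6: [0↦2, 1↦2, 2↦4, 3↦8, 4↦3, 5↦0, 6↦10, 7↦0, 8↦3, 9↦8, 10↦4]  zeros at y ∈ {5, 7}
  x = 7: [0↦4, 1↦6, 2↦10, 3↦5, 4↦2, 5↦1, 6↦2, 7↦5, 8↦10, 9↦6, 10↦4]  zeros at y ∈ ∅
  x = 8: [0↦8, 1↦1, 2↦7, 3↦4, 4↦3, 5↦4, 6↦7, 7↦1, 8↦8, 9↦6, 10↦6]  zeros at y ∈ ∅
  x = 9: [0↦3, 1↦9, 2↦6, 3↦5, 4↦6, 5↦9, 6↦3, 7↦10, 8↦8, 9↦8, 10↦10]  zeros at y ∈ ∅
  x = 10: [0↦0, 1↦8, 2↦7, 3↦8, 4↦0, 5↦5, 6↦1, 7↦10, 8↦10, 9↦1, 10↦5]  zeros at y ∈ {0, 4}
Collecting zeros: affine points = {(1, 0), (2, 2), (2, 7), (4, 1), (4, 4), (5, 1), (5, 2), (6, 5), (6, 7), (10, 0), (10, 4)}.
Total count |C(F_11)_aff| = 11.


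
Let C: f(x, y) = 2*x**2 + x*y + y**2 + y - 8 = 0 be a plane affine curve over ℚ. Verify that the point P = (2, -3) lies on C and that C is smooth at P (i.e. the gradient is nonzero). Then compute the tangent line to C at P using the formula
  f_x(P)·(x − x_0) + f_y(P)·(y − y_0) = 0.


Tangent line at P: 5*x - 3*y - 19 = 0.

Step 1: f(2, -3) = 0, so P lies on C.
Step 2: partial derivatives
  f_x(x, y) = 4*x + y, f_y(x, y) = x + 2*y + 1.
  f_x(P) = 5, f_y(P) = -3 (gradient nonzero, so P is smooth).
Step 3: tangent line at P: 5·(x − 2) + -3·(y − -3) = 0.
Expanding: 5*x - 3*y - 19 = 0.


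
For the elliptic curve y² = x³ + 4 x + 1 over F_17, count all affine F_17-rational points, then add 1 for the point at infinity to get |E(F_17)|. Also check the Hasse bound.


Affine points = {(0, 1), (0, 16), (2, 0), (4, 8), (4, 9), (7, 7), (7, 10), (8, 1), (8, 16), (9, 1), (9, 16), (10, 2), (10, 15), (11, 4), (11, 13), (12, 3), (12, 14), (14, 8), (14, 9), (15, 6), (15, 11), (16, 8), (16, 9)}; affine count = 23; |E(F_17)| = 24.

Discriminant check: Δ ∝ 4a³ + 27b² = 4·4³ + 27·1² = 4·64 + 27·1 ≡ 11 (mod 17). Nonzero ⇒ E is nonsingular.
For each x ∈ F_17, compute rhs = x³ + 4·x + 1 mod 17, then count y ∈ F_17 with y² ≡ rhs.
  x = 0: rhs = 1, matching y values: 1, 16 (2 points).
  x = 1: rhs = 6, matching y values: none (0 points).
  x = 2: rhs = 0, matching y values: 0 (1 points).
  x = 3: rhs = 6, matching y values: none (0 points).
  x = 4: rhs = 13, matching y values: 8, 9 (2 points).
  x = 5: rhs = 10, matching y values: none (0 points).
  x = 6: rhs = 3, matching y values: none (0 points).
  x = 7: rhs = 15, matching y values: 7, 10 (2 points).
  x = 8: rhs = 1, matching y values: 1, 16 (2 points).
  x = 9: rhs = 1, matching y values: 1, 16 (2 points).
  x = 10: rhs = 4, matching y values: 2, 15 (2 points).
  x = 11: rhs = 16, matching y values: 4, 13 (2 points).
  x = 12: rhs = 9, matching y values: 3, 14 (2 points).
  x = 13: rhs = 6, matching y values: none (0 points).
  x = 14: rhs = 13, matching y values: 8, 9 (2 points).
  x = 15: rhs = 2, matching y values: 6, 11 (2 points).
  x = 16: rhs = 13, matching y values: 8, 9 (2 points).
Total affine count: 23.
Full point count |E(F_17)| = 23 + 1 = 24.
Hasse bound: |24 − (17+1)| = |6| = 6 ≤ 2√17 ≈ 8.2462 ✓.


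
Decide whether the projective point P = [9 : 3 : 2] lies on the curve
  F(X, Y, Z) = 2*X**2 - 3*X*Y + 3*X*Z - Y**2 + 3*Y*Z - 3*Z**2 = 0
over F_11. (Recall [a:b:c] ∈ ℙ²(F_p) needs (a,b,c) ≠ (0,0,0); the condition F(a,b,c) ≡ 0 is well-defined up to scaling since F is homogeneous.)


F(9,3,2) ≡ 0 (mod 11); P is on the curve.

Evaluate F(9, 3, 2) term-by-term (mod 11).
  2*X**2 ↦ 2·81·1·1 = 162
  -3*X*Y ↦ -3·9·3·1 = -81
  3*X*Z ↦ 3·9·1·2 = 54
  -Y**2 ↦ -1·1·9·1 = -9
  3*Y*Z ↦ 3·1·3·2 = 18
  -3*Z**2 ↦ -3·1·1·4 = -12
Sum: F(9, 3, 2) = (162) + (-81) + (54) + (-9) + (18) + (-12) = 132.
Reducing mod 11: 132 ≡ 0 (mod 11).
Since F(a, b, c) ≡ 0 (mod 11), P lies on the curve.


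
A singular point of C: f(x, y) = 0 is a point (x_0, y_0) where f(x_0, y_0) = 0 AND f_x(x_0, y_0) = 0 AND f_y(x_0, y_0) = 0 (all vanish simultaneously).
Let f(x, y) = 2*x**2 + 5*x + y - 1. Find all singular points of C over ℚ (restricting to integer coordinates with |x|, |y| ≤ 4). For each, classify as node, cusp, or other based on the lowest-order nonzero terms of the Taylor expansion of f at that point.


No singular points in the scanned grid; C is smooth there.

Compute partial derivatives:
  f_x = 4*x + 5.
  f_y = 1.
f_y = 1 is a nonzero constant, so f_y never vanishes: no point (x, y) can satisfy f = f_x = f_y = 0. In particular no (x, y) ∈ {−4, ..., 4}² is singular; the curve is smooth.


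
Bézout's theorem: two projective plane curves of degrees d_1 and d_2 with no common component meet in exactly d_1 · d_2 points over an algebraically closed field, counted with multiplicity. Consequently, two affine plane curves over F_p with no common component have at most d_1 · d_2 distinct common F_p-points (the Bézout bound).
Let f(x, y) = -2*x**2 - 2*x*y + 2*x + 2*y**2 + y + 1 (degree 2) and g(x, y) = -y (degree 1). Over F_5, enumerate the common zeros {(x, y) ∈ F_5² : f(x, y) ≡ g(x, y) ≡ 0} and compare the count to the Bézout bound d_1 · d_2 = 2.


Common zeros: ∅; count = 0; Bézout bound = 2.

deg(f) = 2, deg(g) = 1, so Bézout bound = 2.
Scan x ∈ F_5. For each x, list the y ∈ F_5 with f(x, y) ≡ 0 and those with g(x, y) ≡ 0 (mod 5); the common zeros in that column are the intersection.
  x = 0: f ≡ 0 at y ∈ ∅; g ≡ 0 at y ∈ {0}; common: ∅.
  x = 1: f ≡ 0 at y ∈ ∅; g ≡ 0 at y ∈ {0}; common: ∅.
  x = 2: f ≡ 0 at y ∈ ∅; g ≡ 0 at y ∈ {0}; common: ∅.
  x = 3: f ≡ 0 at y ∈ ∅; g ≡ 0 at y ∈ {0}; common: ∅.
  x = 4: f ≡ 0 at y ∈ ∅; g ≡ 0 at y ∈ {0}; common: ∅.
Collecting: common zeros = ∅, so the count is 0.
Comparison with the Bézout bound: 0 ≤ 2 = deg(f)·deg(g), as expected for curves with no common component (the affine F_5-count falls short of the bound because intersections may lie at infinity, over extension fields, or carry multiplicity).


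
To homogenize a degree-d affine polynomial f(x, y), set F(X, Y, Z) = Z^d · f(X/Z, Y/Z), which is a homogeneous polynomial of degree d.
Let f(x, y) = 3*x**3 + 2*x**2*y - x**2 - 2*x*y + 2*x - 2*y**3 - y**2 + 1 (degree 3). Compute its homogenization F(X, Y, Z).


F(X, Y, Z) = 3*X**3 + 2*X**2*Y - X**2*Z - 2*X*Y*Z + 2*X*Z**2 - 2*Y**3 - Y**2*Z + Z**3

deg(f) = 3.
Substitute x = X/Z, y = Y/Z into f, then multiply by Z^3.
  monomial 3·x^3·y^0 ↦ 3·X^3·Y^0·Z^0.
  monomial 2·x^2·y^1 ↦ 2·X^2·Y^1·Z^0.
  monomial -1·x^2·y^0 ↦ -1·X^2·Y^0·Z^1.
  monomial -2·x^1·y^1 ↦ -2·X^1·Y^1·Z^1.
  monomial 2·x^1·y^0 ↦ 2·X^1·Y^0·Z^2.
  monomial -2·x^0·y^3 ↦ -2·X^0·Y^3·Z^0.
  monomial -1·x^0·y^2 ↦ -1·X^0·Y^2·Z^1.
  monomial 1·x^0·y^0 ↦ 1·X^0·Y^0·Z^3.
Collecting: F(X, Y, Z) = 3*X**3 + 2*X**2*Y - X**2*Z - 2*X*Y*Z + 2*X*Z**2 - 2*Y**3 - Y**2*Z + Z**3.


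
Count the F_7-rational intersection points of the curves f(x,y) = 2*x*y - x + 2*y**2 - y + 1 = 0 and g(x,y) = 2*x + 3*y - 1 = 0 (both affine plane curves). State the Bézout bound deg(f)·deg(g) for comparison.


Common zeros: ∅; count = 0; Bézout bound = 2.

deg(f) = 2, deg(g) = 1, so Bézout bound = 2.
Scan x ∈ F_7. For each x, list the y ∈ F_7 with f(x, y) ≡ 0 and those with g(x, y) ≡ 0 (mod 7); the common zeros in that column are the intersection.
  x = 0: f ≡ 0 at y ∈ {2}; g ≡ 0 at y ∈ {5}; common: ∅.
  x = 1: f ≡ 0 at y ∈ {0, 3}; g ≡ 0 at y ∈ {2}; common: ∅.
  x = 2: f ≡ 0 at y ∈ ∅; g ≡ 0 at y ∈ {6}; common: ∅.
  x = 3: f ≡ 0 at y ∈ ∅; g ≡ 0 at y ∈ {3}; common: ∅.
  x = 4: f ≡ 0 at y ∈ ∅; g ≡ 0 at y ∈ {0}; common: ∅.
  x = 5: f ≡ 0 at y ∈ {1, 5}; g ≡ 0 at y ∈ {4}; common: ∅.
  x = 6: f ≡ 0 at y ∈ {6}; g ≡ 0 at y ∈ {1}; common: ∅.
Collecting: common zeros = ∅, so the count is 0.
Comparison with the Bézout bound: 0 ≤ 2 = deg(f)·deg(g), as expected for curves with no common component (the affine F_7-count falls short of the bound because intersections may lie at infinity, over extension fields, or carry multiplicity).


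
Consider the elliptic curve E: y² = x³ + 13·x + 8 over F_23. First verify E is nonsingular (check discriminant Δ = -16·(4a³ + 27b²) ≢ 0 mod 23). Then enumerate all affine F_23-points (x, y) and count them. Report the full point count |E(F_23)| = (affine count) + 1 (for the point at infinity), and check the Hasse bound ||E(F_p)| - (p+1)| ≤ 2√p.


Affine points = {(0, 10), (0, 13), (4, 3), (4, 20), (6, 7), (6, 16), (8, 7), (8, 16), (9, 7), (9, 16), (12, 11), (12, 12), (14, 6), (14, 17), (15, 6), (15, 17), (17, 6), (17, 17), (18, 5), (18, 18)}; affine count = 20; |E(F_23)| = 21.

Discriminant check: Δ ∝ 4a³ + 27b² = 4·13³ + 27·8² = 4·2197 + 27·64 ≡ 5 (mod 23). Nonzero ⇒ E is nonsingular.
For each x ∈ F_23, compute rhs = x³ + 13·x + 8 mod 23, then count y ∈ F_23 with y² ≡ rhs.
  x = 0: rhs = 8, matching y values: 10, 13 (2 points).
  x = 1: rhs = 22, matching y values: none (0 points).
  x = 2: rhs = 19, matching y values: none (0 points).
  x = 3: rhs = 5, matching y values: none (0 points).
  x = 4: rhs = 9, matching y values: 3, 20 (2 points).
  x = 5: rhs = 14, matching y values: none (0 points).
  x = 6: rhs = 3, matching y values: 7, 16 (2 points).
  x = 7: rhs = 5, matching y values: none (0 points).
  x = 8: rhs = 3, matching y values: 7, 16 (2 points).
  x = 9: rhs = 3, matching y values: 7, 16 (2 points).
  x = 10: rhs = 11, matching y values: none (0 points).
  x = 11: rhs = 10, matching y values: none (0 points).
  x = 12: rhs = 6, matching y values: 11, 12 (2 points).
  x = 13: rhs = 5, matching y values: none (0 points).
  x = 14: rhs = 13, matching y values: 6, 17 (2 points).
  x = 15: rhs = 13, matching y values: 6, 17 (2 points).
  x = 16: rhs = 11, matching y values: none (0 points).
  x = 17: rhs = 13, matching y values: 6, 17 (2 points).
  x = 18: rhs = 2, matching y values: 5, 18 (2 points).
  x = 19: rhs = 7, matching y values: none (0 points).
  x = 20: rhs = 11, matching y values: none (0 points).
  x = 21: rhs = 20, matching y values: none (0 points).
  x = 22: rhs = 17, matching y values: none (0 points).
Total affine count: 20.
Full point count |E(F_23)| = 20 + 1 = 21.
Hasse bound: |21 − (23+1)| = |-3| = 3 ≤ 2√23 ≈ 9.5917 ✓.


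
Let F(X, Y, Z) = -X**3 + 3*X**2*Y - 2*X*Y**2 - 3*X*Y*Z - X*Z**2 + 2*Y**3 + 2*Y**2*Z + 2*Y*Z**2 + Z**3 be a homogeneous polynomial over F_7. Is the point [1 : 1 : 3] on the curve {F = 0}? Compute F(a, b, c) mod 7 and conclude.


F(1,1,3) ≡ 0 (mod 7); P is on the curve.

Evaluate F(1, 1, 3) term-by-term (mod 7).
  -X**3 ↦ -1·1·1·1 = -1
  3*X**2*Y ↦ 3·1·1·1 = 3
  -2*X*Y**2 ↦ -2·1·1·1 = -2
  -3*X*Y*Z ↦ -3·1·1·3 = -9
  -X*Z**2 ↦ -1·1·1·9 = -9
  2*Y**3 ↦ 2·1·1·1 = 2
  2*Y**2*Z ↦ 2·1·1·3 = 6
  2*Y*Z**2 ↦ 2·1·1·9 = 18
  Z**3 ↦ 1·1·1·27 = 27
Sum: F(1, 1, 3) = (-1) + (3) + (-2) + (-9) + (-9) + (2) + (6) + (18) + (27) = 35.
Reducing mod 7: 35 ≡ 0 (mod 7).
Since F(a, b, c) ≡ 0 (mod 7), P lies on the curve.


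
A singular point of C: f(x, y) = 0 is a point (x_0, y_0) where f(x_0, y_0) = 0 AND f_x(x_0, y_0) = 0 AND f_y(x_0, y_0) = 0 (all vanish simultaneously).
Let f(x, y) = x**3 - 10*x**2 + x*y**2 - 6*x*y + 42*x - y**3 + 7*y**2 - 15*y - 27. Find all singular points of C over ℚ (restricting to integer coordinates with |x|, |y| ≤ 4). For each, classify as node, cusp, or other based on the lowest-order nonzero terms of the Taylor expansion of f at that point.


Singular points: {(3, 3)}; classification: node.

Compute partial derivatives:
  f_x = 3*x**2 - 20*x + y**2 - 6*y + 42.
  f_y = 2*x*y - 6*x - 3*y**2 + 14*y - 15.
Scan x_0 ∈ {−4, ..., 4}. For each x_0, f_y(x_0, y) is a polynomial in y; find its integer roots y ∈ {−4, ..., 4}, then test f_x and f at those candidates.
  x = -4: f_y(-4, y) = -3*y**2 + 6*y + 9; vanishes at y ∈ {-1, 3}. (-4, -1): f_x = 177 ≠ 0; (-4, 3): f_x = 161 ≠ 0.
  x = -3: f_y(-3, y) = -3*y**2 + 8*y + 3; vanishes at y ∈ {3}. (-3, 3): f_x = 120 ≠ 0.
  x = -2: f_y(-2, y) = -3*y**2 + 10*y - 3; vanishes at y ∈ {3}. (-2, 3): f_x = 85 ≠ 0.
  x = -1: f_y(-1, y) = -3*y**2 + 12*y - 9; vanishes at y ∈ {1, 3}. (-1, 1): f_x = 60 ≠ 0; (-1, 3): f_x = 56 ≠ 0.
  x = 0: f_y(0, y) = -3*y**2 + 14*y - 15; vanishes at y ∈ {3}. (0, 3): f_x = 33 ≠ 0.
  x = 1: f_y(1, y) = -3*y**2 + 16*y - 21; vanishes at y ∈ {3}. (1, 3): f_x = 16 ≠ 0.
  x = 2: f_y(2, y) = -3*y**2 + 18*y - 27; vanishes at y ∈ {3}. (2, 3): f_x = 5 ≠ 0.
  x = 3: f_y(3, y) = -3*y**2 + 20*y - 33; vanishes at y ∈ {3}. (3, 3): f_x = 0, f = 0 — SINGULAR.
  x = 4: f_y(4, y) = -3*y**2 + 22*y - 39; vanishes at y ∈ {3}. (4, 3): f_x = 1 ≠ 0.
Only singular point on the grid: (3, 3).
Classify: substitute x = 3 + u, y = 3 + v and expand: f = u**3 - u**2 + u*v**2 - v**3 + v**2.
No constant or linear terms (consistent with a singular point). Quadratic part: -u**2 + v**2. Cubic part: u**3 + u*v**2 - v**3.
The quadratic part v**2 - u**2 = (v − u)(v + u) splits into two distinct linear factors, so there are two distinct tangent lines y − 3 = ±(x − 3) — this is a node (ordinary double point).
Classification: node.


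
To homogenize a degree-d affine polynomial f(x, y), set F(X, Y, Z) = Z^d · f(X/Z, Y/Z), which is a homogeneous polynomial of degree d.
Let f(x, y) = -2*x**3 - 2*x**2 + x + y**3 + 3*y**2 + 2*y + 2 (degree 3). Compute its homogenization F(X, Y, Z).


F(X, Y, Z) = -2*X**3 - 2*X**2*Z + X*Z**2 + Y**3 + 3*Y**2*Z + 2*Y*Z**2 + 2*Z**3

deg(f) = 3.
Substitute x = X/Z, y = Y/Z into f, then multiply by Z^3.
  monomial -2·x^3·y^0 ↦ -2·X^3·Y^0·Z^0.
  monomial -2·x^2·y^0 ↦ -2·X^2·Y^0·Z^1.
  monomial 1·x^1·y^0 ↦ 1·X^1·Y^0·Z^2.
  monomial 1·x^0·y^3 ↦ 1·X^0·Y^3·Z^0.
  monomial 3·x^0·y^2 ↦ 3·X^0·Y^2·Z^1.
  monomial 2·x^0·y^1 ↦ 2·X^0·Y^1·Z^2.
  monomial 2·x^0·y^0 ↦ 2·X^0·Y^0·Z^3.
Collecting: F(X, Y, Z) = -2*X**3 - 2*X**2*Z + X*Z**2 + Y**3 + 3*Y**2*Z + 2*Y*Z**2 + 2*Z**3.


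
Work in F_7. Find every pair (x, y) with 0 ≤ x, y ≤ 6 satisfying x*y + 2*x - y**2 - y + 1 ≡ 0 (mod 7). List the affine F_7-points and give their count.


Affine F_7-points: {(2, 4), (3, 0), (3, 2), (5, 1), (5, 3), (6, 6)}; count = 6.

For each of the 49 pairs (x, y) ∈ F_7², evaluate f(x, y) mod 7. Record the zeros.
  x = 0: [0↦1, 1↦6, 2↦2, 3↦3, 4↦2, 5↦6, 6↦1]  zeros at y ∈ ∅
  x = 1: [0↦3, 1↦2, 2↦6, 3↦1, 4↦1, 5↦6, 6↦2]  zeros at y ∈ ∅
  x = 2: [0↦5, 1↦5, 2↦3, 3↦6, 4↦0, 5↦6, 6↦3]  zeros at y ∈ {4}
  x = 3: [0↦0, 1↦1, 2↦0, 3↦4, 4↦6, 5↦6, 6↦4]  zeros at y ∈ {0, 2}
  x = 4: [0↦2, 1↦4, 2↦4, 3↦2, 4↦5, 5↦6, 6↦5]  zeros at y ∈ ∅
  x = 5: [0↦4, 1↦0, 2↦1, 3↦0, 4↦4, 5↦6, 6↦6]  zeros at y ∈ {1, 3}
  x = 6: [0↦6, 1↦3, 2↦5, 3↦5, 4↦3, 5↦6, 6↦0]  zeros at y ∈ {6}
Collecting zeros: affine points = {(2, 4), (3, 0), (3, 2), (5, 1), (5, 3), (6, 6)}.
Total count |C(F_7)_aff| = 6.


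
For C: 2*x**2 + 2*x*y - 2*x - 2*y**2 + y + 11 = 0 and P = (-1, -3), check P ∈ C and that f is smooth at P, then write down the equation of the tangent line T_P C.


Tangent line at P: -12*x + 11*y + 21 = 0.

Step 1: f(-1, -3) = 0, so P lies on C.
Step 2: partial derivatives
  f_x(x, y) = 4*x + 2*y - 2, f_y(x, y) = 2*x - 4*y + 1.
  f_x(P) = -12, f_y(P) = 11 (gradient nonzero, so P is smooth).
Step 3: tangent line at P: -12·(x − -1) + 11·(y − -3) = 0.
Expanding: -12*x + 11*y + 21 = 0.


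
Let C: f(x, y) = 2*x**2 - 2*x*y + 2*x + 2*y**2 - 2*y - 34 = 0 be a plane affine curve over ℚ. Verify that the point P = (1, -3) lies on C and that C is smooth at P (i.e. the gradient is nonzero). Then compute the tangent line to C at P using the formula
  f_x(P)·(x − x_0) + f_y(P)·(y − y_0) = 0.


Tangent line at P: 12*x - 16*y - 60 = 0.

Step 1: f(1, -3) = 0, so P lies on C.
Step 2: partial derivatives
  f_x(x, y) = 4*x - 2*y + 2, f_y(x, y) = -2*x + 4*y - 2.
  f_x(P) = 12, f_y(P) = -16 (gradient nonzero, so P is smooth).
Step 3: tangent line at P: 12·(x − 1) + -16·(y − -3) = 0.
Expanding: 12*x - 16*y - 60 = 0.


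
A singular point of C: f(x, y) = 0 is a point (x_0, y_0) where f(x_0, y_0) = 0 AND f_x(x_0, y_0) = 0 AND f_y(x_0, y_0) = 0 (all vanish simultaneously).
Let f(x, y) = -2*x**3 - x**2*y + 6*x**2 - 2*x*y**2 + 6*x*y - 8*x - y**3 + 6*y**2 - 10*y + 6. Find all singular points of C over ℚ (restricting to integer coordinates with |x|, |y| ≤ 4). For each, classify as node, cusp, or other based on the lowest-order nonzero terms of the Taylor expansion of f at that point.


Singular points: {(1, 1)}; classification: node.

Compute partial derivatives:
  f_x = -6*x**2 - 2*x*y + 12*x - 2*y**2 + 6*y - 8.
  f_y = -x**2 - 4*x*y + 6*x - 3*y**2 + 12*y - 10.
Scan x_0 ∈ {−4, ..., 4}. For each x_0, f_y(x_0, y) is a polynomial in y; find its integer roots y ∈ {−4, ..., 4}, then test f_x and f at those candidates.
  x = -4: f_y(-4, y) = -3*y**2 + 28*y - 50; no integer root y with |y| ≤ 4.
  x = -3: f_y(-3, y) = -3*y**2 + 24*y - 37; no integer root y with |y| ≤ 4.
  x = -2: f_y(-2, y) = -3*y**2 + 20*y - 26; no integer root y with |y| ≤ 4.
  x = -1: f_y(-1, y) = -3*y**2 + 16*y - 17; no integer root y with |y| ≤ 4.
  x = 0: f_y(0, y) = -3*y**2 + 12*y - 10; no integer root y with |y| ≤ 4.
  x = 1: f_y(1, y) = -3*y**2 + 8*y - 5; vanishes at y ∈ {1}. (1, 1): f_x = 0, f = 0 — SINGULAR.
  x = 2: f_y(2, y) = -3*y**2 + 4*y - 2; no integer root y with |y| ≤ 4.
  x = 3: f_y(3, y) = -3*y**2 - 1; no integer root y with |y| ≤ 4.
  x = 4: f_y(4, y) = -3*y**2 - 4*y - 2; no integer root y with |y| ≤ 4.
Only singular point on the grid: (1, 1).
Classify: substitute x = 1 + u, y = 1 + v and expand: f = -2*u**3 - u**2*v - u**2 - 2*u*v**2 - v**3 + v**2.
No constant or linear terms (consistent with a singular point). Quadratic part: -u**2 + v**2. Cubic part: -2*u**3 - u**2*v - 2*u*v**2 - v**3.
The quadratic part v**2 - u**2 = (v − u)(v + u) splits into two distinct linear factors, so there are two distinct tangent lines y − 1 = ±(x − 1) — this is a node (ordinary double point).
Classification: node.


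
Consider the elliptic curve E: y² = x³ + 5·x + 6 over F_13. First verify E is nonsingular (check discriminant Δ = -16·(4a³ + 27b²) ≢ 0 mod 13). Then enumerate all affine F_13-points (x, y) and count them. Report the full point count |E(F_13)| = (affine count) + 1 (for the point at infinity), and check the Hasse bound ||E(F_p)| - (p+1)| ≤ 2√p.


Affine points = {(1, 5), (1, 8), (3, 3), (3, 10), (4, 5), (4, 8), (5, 0), (8, 5), (8, 8), (9, 0), (10, 4), (10, 9), (11, 1), (11, 12), (12, 0)}; affine count = 15; |E(F_13)| = 16.

Discriminant check: Δ ∝ 4a³ + 27b² = 4·5³ + 27·6² = 4·125 + 27·36 ≡ 3 (mod 13). Nonzero ⇒ E is nonsingular.
For each x ∈ F_13, compute rhs = x³ + 5·x + 6 mod 13, then count y ∈ F_13 with y² ≡ rhs.
  x = 0: rhs = 6, matching y values: none (0 points).
  x = 1: rhs = 12, matching y values: 5, 8 (2 points).
  x = 2: rhs = 11, matching y values: none (0 points).
  x = 3: rhs = 9, matching y values: 3, 10 (2 points).
  x = 4: rhs = 12, matching y values: 5, 8 (2 points).
  x = 5: rhs = 0, matching y values: 0 (1 points).
  x = 6: rhs = 5, matching y values: none (0 points).
  x = 7: rhs = 7, matching y values: none (0 points).
  x = 8: rhs = 12, matching y values: 5, 8 (2 points).
  x = 9: rhs = 0, matching y values: 0 (1 points).
  x = 10: rhs = 3, matching y values: 4, 9 (2 points).
  x = 11: rhs = 1, matching y values: 1, 12 (2 points).
  x = 12: rhs = 0, matching y values: 0 (1 points).
Total affine count: 15.
Full point count |E(F_13)| = 15 + 1 = 16.
Hasse bound: |16 − (13+1)| = |2| = 2 ≤ 2√13 ≈ 7.2111 ✓.


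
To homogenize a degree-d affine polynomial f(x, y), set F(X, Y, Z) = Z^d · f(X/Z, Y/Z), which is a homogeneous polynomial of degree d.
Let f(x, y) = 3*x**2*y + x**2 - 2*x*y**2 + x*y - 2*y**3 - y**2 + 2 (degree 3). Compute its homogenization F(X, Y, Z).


F(X, Y, Z) = 3*X**2*Y + X**2*Z - 2*X*Y**2 + X*Y*Z - 2*Y**3 - Y**2*Z + 2*Z**3

deg(f) = 3.
Substitute x = X/Z, y = Y/Z into f, then multiply by Z^3.
  monomial 3·x^2·y^1 ↦ 3·X^2·Y^1·Z^0.
  monomial 1·x^2·y^0 ↦ 1·X^2·Y^0·Z^1.
  monomial -2·x^1·y^2 ↦ -2·X^1·Y^2·Z^0.
  monomial 1·x^1·y^1 ↦ 1·X^1·Y^1·Z^1.
  monomial -2·x^0·y^3 ↦ -2·X^0·Y^3·Z^0.
  monomial -1·x^0·y^2 ↦ -1·X^0·Y^2·Z^1.
  monomial 2·x^0·y^0 ↦ 2·X^0·Y^0·Z^3.
Collecting: F(X, Y, Z) = 3*X**2*Y + X**2*Z - 2*X*Y**2 + X*Y*Z - 2*Y**3 - Y**2*Z + 2*Z**3.


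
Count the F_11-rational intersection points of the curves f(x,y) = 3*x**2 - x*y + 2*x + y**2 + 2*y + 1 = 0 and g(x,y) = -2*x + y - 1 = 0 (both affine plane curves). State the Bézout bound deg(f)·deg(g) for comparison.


Common zeros: {(8, 6), (10, 10)}; count = 2; Bézout bound = 2.

deg(f) = 2, deg(g) = 1, so Bézout bound = 2.
Scan x ∈ F_11. For each x, list the y ∈ F_11 with f(x, y) ≡ 0 and those with g(x, y) ≡ 0 (mod 11); the common zeros in that column are the intersection.
  x = 0: f ≡ 0 at y ∈ {10}; g ≡ 0 at y ∈ {1}; common: ∅.
  x = 1: f ≡ 0 at y ∈ ∅; g ≡ 0 at y ∈ {3}; common: ∅.
  x = 2: f ≡ 0 at y ∈ {4, 7}; g ≡ 0 at y ∈ {5}; common: ∅.
  x = 3: f ≡ 0 at y ∈ ∅; g ≡ 0 at y ∈ {7}; common: ∅.
  x = 4: f ≡ 0 at y ∈ ∅; g ≡ 0 at y ∈ {9}; common: ∅.
  x = 5: f ≡ 0 at y ∈ ∅; g ≡ 0 at y ∈ {0}; common: ∅.
  x = 6: f ≡ 0 at y ∈ {0, 4}; g ≡ 0 at y ∈ {2}; common: ∅.
  x = 7: f ≡ 0 at y ∈ {7, 9}; g ≡ 0 at y ∈ {4}; common: ∅.
  x = 8: f ≡ 0 at y ∈ {0, 6}; g ≡ 0 at y ∈ {6}; common: {6}.
  x = 9: f ≡ 0 at y ∈ ∅; g ≡ 0 at y ∈ {8}; common: ∅.
  x = 10: f ≡ 0 at y ∈ {9, 10}; g ≡ 0 at y ∈ {10}; common: {10}.
Collecting: common zeros = {(8, 6), (10, 10)}, so the count is 2.
Comparison with the Bézout bound: 2 ≤ 2 = deg(f)·deg(g), as expected for curves with no common component (the bound is attained).


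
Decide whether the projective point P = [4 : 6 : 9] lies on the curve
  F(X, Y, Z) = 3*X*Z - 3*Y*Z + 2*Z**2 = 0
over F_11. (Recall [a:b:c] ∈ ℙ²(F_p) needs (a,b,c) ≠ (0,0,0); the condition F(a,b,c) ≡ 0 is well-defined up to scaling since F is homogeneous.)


F(4,6,9) ≡ 9 (mod 11); P is NOT on the curve.

Evaluate F(4, 6, 9) term-by-term (mod 11).
  3*X*Z ↦ 3·4·1·9 = 108
  -3*Y*Z ↦ -3·1·6·9 = -162
  2*Z**2 ↦ 2·1·1·81 = 162
Sum: F(4, 6, 9) = (108) + (-162) + (162) = 108.
Reducing mod 11: 108 ≡ 9 (mod 11).
Since F(a, b, c) ≡ 9 ≠ 0 (mod 11), P does NOT lie on the curve.


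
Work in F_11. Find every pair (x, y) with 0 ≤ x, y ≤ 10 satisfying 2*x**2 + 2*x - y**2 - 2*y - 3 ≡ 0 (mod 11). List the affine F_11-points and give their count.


Affine F_11-points: {(0, 2), (0, 7), (3, 10), (4, 3), (4, 6), (5, 4), (5, 5), (6, 3), (6, 6), (7, 10), (10, 2), (10, 7)}; count = 12.

For each of the 121 pairs (x, y) ∈ F_11², evaluate f(x, y) mod 11. Record the zeros.
  x = 0: [0↦8, 1↦5, 2↦0, 3↦4, 4↦6, 5↦6, 6↦4, 7↦0, 8↦5, 9↦8, 10↦9]  zeros at y ∈ {2, 7}
  x = 1: [0↦1, 1↦9, 2↦4, 3↦8, 4↦10, 5↦10, 6↦8, 7↦4, 8↦9, 9↦1, 10↦2]  zeros at y ∈ ∅
  x = 2: [0↦9, 1↦6, 2↦1, 3↦5, 4↦7, 5↦7, 6↦5, 7↦1, 8↦6, 9↦9, 10↦10]  zeros at y ∈ ∅
  x = 3: [0↦10, 1↦7, 2↦2, 3↦6, 4↦8, 5↦8, 6↦6, 7↦2, 8↦7, 9↦10, 10↦0]  zeros at y ∈ {10}
  x = 4: [0↦4, 1↦1, 2↦7, 3↦0, 4↦2, 5↦2, 6↦0, 7↦7, 8↦1, 9↦4, 10↦5]  zeros at y ∈ {3, 6}
  x = 5: [0↦2, 1↦10, 2↦5, 3↦9, 4↦0, 5↦0, 6↦9, 7↦5, 8↦10, 9↦2, 10↦3]  zeros at y ∈ {4, 5}
  x = 6: [0↦4, 1↦1, 2↦7, 3↦0, 4↦2, 5↦2, 6↦0, 7↦7, 8↦1, 9↦4, 10↦5]  zeros at y ∈ {3, 6}
  x = 7: [0↦10, 1↦7, 2↦2, 3↦6, 4↦8, 5↦8, 6↦6, 7↦2, 8↦7, 9↦10, 10↦0]  zeros at y ∈ {10}
  x = 8: [0↦9, 1↦6, 2↦1, 3↦5, 4↦7, 5↦7, 6↦5, 7↦1, 8↦6, 9↦9, 10↦10]  zeros at y ∈ ∅
  x = 9: [0↦1, 1↦9, 2↦4, 3↦8, 4↦10, 5↦10, 6↦8, 7↦4, 8↦9, 9↦1, 10↦2]  zeros at y ∈ ∅
  x = 10: [0↦8, 1↦5, 2↦0, 3↦4, 4↦6, 5↦6, 6↦4, 7↦0, 8↦5, 9↦8, 10↦9]  zeros at y ∈ {2, 7}
Collecting zeros: affine points = {(0, 2), (0, 7), (3, 10), (4, 3), (4, 6), (5, 4), (5, 5), (6, 3), (6, 6), (7, 10), (10, 2), (10, 7)}.
Total count |C(F_11)_aff| = 12.


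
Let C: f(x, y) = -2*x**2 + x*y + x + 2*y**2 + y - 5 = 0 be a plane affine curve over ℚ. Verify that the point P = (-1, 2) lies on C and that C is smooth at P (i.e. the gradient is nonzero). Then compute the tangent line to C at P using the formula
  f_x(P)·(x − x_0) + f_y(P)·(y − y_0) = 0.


Tangent line at P: 7*x + 8*y - 9 = 0.

Step 1: f(-1, 2) = 0, so P lies on C.
Step 2: partial derivatives
  f_x(x, y) = -4*x + y + 1, f_y(x, y) = x + 4*y + 1.
  f_x(P) = 7, f_y(P) = 8 (gradient nonzero, so P is smooth).
Step 3: tangent line at P: 7·(x − -1) + 8·(y − 2) = 0.
Expanding: 7*x + 8*y - 9 = 0.


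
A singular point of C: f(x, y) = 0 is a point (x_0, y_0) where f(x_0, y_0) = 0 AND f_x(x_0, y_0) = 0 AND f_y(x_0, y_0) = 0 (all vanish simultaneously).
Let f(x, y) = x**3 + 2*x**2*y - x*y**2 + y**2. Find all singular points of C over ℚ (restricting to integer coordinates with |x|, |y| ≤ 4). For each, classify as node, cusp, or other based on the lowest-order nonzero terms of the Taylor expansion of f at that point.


Singular points: {(0, 0)}; classification: cusp.

Compute partial derivatives:
  f_x = 3*x**2 + 4*x*y - y**2.
  f_y = 2*x**2 - 2*x*y + 2*y.
Scan x_0 ∈ {−4, ..., 4}. For each x_0, f_y(x_0, y) is a polynomial in y; find its integer roots y ∈ {−4, ..., 4}, then test f_x and f at those candidates.
  x = -4: f_y(-4, y) = 10*y + 32; no integer root y with |y| ≤ 4.
  x = -3: f_y(-3, y) = 8*y + 18; no integer root y with |y| ≤ 4.
  x = -2: f_y(-2, y) = 6*y + 8; no integer root y with |y| ≤ 4.
  x = -1: f_y(-1, y) = 4*y + 2; no integer root y with |y| ≤ 4.
  x = 0: f_y(0, y) = 2*y; vanishes at y ∈ {0}. (0, 0): f_x = 0, f = 0 — SINGULAR.
  x = 1: f_y(1, y) = 2; no integer root y with |y| ≤ 4.
  x = 2: f_y(2, y) = 8 - 2*y; vanishes at y ∈ {4}. (2, 4): f_x = 28 ≠ 0.
  x = 3: f_y(3, y) = 18 - 4*y; no integer root y with |y| ≤ 4.
  x = 4: f_y(4, y) = 32 - 6*y; no integer root y with |y| ≤ 4.
Only singular point on the grid: (0, 0).
Classify: substitute x = 0 + u, y = 0 + v and expand: f = u**3 + 2*u**2*v - u*v**2 + v**2.
No constant or linear terms (consistent with a singular point). Quadratic part: v**2. Cubic part: u**3 + 2*u**2*v - u*v**2.
The quadratic part v**2 is a perfect square, so there is a single (double) tangent line v = 0, i.e. y = 0. Restricting the cubic part to that line (v = 0) leaves u**3 ≠ 0, so f is not divisible by v and the branch is v² ≈ -u**3 to lowest order — this is a cusp.
Classification: cusp.


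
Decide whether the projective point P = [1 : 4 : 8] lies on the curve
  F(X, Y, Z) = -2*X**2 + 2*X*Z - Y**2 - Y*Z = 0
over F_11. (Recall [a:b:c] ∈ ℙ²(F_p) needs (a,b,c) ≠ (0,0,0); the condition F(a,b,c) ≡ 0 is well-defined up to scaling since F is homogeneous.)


F(1,4,8) ≡ 10 (mod 11); P is NOT on the curve.

Evaluate F(1, 4, 8) term-by-term (mod 11).
  -2*X**2 ↦ -2·1·1·1 = -2
  2*X*Z ↦ 2·1·1·8 = 16
  -Y**2 ↦ -1·1·16·1 = -16
  -Y*Z ↦ -1·1·4·8 = -32
Sum: F(1, 4, 8) = (-2) + (16) + (-16) + (-32) = -34.
Reducing mod 11: -34 ≡ 10 (mod 11).
Since F(a, b, c) ≡ 10 ≠ 0 (mod 11), P does NOT lie on the curve.


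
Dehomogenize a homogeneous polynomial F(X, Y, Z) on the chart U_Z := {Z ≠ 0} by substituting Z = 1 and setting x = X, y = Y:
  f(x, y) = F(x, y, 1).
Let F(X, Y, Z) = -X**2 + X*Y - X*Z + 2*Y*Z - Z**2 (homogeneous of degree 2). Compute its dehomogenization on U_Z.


f(x, y) = -x**2 + x*y - x + 2*y - 1

On U_Z we set Z = 1. Each monomial c·X^i·Y^j·Z^k in F becomes c·x^i·y^j·1^k = c·x^i·y^j.
Substituting Z = 1: F(X, Y, 1) = -x**2 + x*y - x + 2*y - 1.
Note: deg(f) ≤ deg(F) = 2; strict inequality happens when F is divisible by Z (lost terms).


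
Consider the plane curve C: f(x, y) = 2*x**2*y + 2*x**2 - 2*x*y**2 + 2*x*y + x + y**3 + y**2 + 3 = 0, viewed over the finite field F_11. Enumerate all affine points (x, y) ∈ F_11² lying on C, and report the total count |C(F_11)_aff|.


Affine F_11-points: {(1, 10), (2, 2), (2, 4), (2, 8), (3, 1), (4, 2), (4, 7), (4, 9), (5, 1), (6, 7), (6, 8), (7, 6), (7, 9), (8, 4), (9, 6)}; count = 15.

For each of the 121 pairs (x, y) ∈ F_11², evaluate f(x, y) mod 11. Record the zeros.
  x = 0: [0↦3, 1↦5, 2↦4, 3↦6, 4↦6, 5↦10, 6↦2, 7↦10, 8↦7, 9↦10, 10↦3]  zeros at y ∈ ∅
  x = 1: [0↦6, 1↦10, 2↦7, 3↦3, 4↦4, 5↦5, 6↦1, 7↦9, 8↦2, 9↦8, 10↦0]  zeros at y ∈ {10}
  x = 2: [0↦2, 1↦1, 2↦0, 3↦5, 4↦0, 5↦2, 6↦6, 7↦7, 8↦0, 9↦2, 10↦8]  zeros at y ∈ {2, 4, 8}
  x = 3: [0↦2, 1↦0, 2↦5, 3↦1, 4↦5, 5↦1, 6↦6, 7↦4, 8↦1, 9↦3, 10↦5]  zeros at y ∈ {1}
  x = 4: [0↦6, 1↦7, 2↦0, 3↦2, 4↦8, 5↦2, 6↦1, 7↦0, 8↦5, 9↦0, 10↦2]  zeros at y ∈ {2, 7, 9}
  x = 5: [0↦3, 1↦0, 2↦7, 3↦8, 4↦9, 5↦5, 6↦2, 7↦6, 8↦1, 9↦4, 10↦10]  zeros at y ∈ {1}
  x = 6: [0↦4, 1↦1, 2↦4, 3↦8, 4↦8, 5↦10, 6↦9, 7↦0, 8↦0, 9↦4, 10↦7]  zeros at y ∈ {7, 8}
  x = 7: [0↦9, 1↦10, 2↦2, 3↦2, 4↦5, 5↦6, 6↦0, 7↦4, 8↦2, 9↦0, 10↦4]  zeros at y ∈ {6, 9}
  x = 8: [0↦7, 1↦5, 2↦1, 3↦1, 4↦0, 5↦4, 6↦8, 7↦7, 8↦7, 9↦3, 10↦1]  zeros at y ∈ {4}
  x = 9: [0↦9, 1↦8, 2↦1, 3↦5, 4↦4, 5↦4, 6↦0, 7↦9, 8↦4, 9↦2, 10↦9]  zeros at y ∈ {6}
  x = 10: [0↦4, 1↦8, 2↦2, 3↦3, 4↦6, 5↦6, 6↦9, 7↦10, 8↦4, 9↦8, 10↦6]  zeros at y ∈ ∅
Collecting zeros: affine points = {(1, 10), (2, 2), (2, 4), (2, 8), (3, 1), (4, 2), (4, 7), (4, 9), (5, 1), (6, 7), (6, 8), (7, 6), (7, 9), (8, 4), (9, 6)}.
Total count |C(F_11)_aff| = 15.
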